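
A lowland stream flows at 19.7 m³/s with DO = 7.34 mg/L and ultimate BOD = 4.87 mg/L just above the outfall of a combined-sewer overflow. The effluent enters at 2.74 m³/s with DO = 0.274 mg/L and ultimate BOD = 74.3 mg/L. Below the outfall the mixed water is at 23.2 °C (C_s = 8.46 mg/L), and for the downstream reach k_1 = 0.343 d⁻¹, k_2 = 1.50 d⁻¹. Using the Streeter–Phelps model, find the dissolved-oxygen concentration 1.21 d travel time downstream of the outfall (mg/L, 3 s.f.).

Mixed DO = (19.7×7.34 + 2.74×0.274)/(19.7+2.74) = 145.3/22.44 = 6.477 mg/L.
Mixed L₀ = (19.7×4.87 + 2.74×74.3)/(22.44) = 299.5/22.44 = 13.35 mg/L.
Initial deficit D₀ = C_s − DO₀ = 8.46 − 6.477 = 1.983 mg/L.
D(1.21) = [0.343×13.35/(1.50−0.343)](e^(−0.343×1.21) − e^(−1.50×1.21)) + 1.983 e^(−1.50×1.21)
= 3.957 × (0.6603 − 0.1628) + 1.983 × 0.1628 = 2.291 mg/L.
DO = 8.46 − 2.291 = 6.169 mg/L.

DO ≈ 6.17 mg/L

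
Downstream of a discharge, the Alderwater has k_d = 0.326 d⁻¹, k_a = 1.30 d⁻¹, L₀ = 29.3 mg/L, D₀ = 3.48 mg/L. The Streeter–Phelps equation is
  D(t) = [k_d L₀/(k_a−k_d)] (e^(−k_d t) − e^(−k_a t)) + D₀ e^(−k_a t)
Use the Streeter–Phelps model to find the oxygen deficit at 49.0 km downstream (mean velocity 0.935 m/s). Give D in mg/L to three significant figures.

Travel time t = x/v = 49.0 km / (0.935 m/s) = 49000 m / 0.935 m/s = 52410 s = 0.6066 d.
k_d L₀/(k_a−k_d) = 0.326×29.3/(1.30−0.326) = 9.552/0.9740 = 9.807 mg/L.
e^(−k_d t) = e^(−0.326×0.6066) = 0.8206; e^(−k_a t) = e^(−1.30×0.6066) = 0.4545.
D = 9.807 × (0.8206 − 0.4545) + 3.48 × 0.4545 = 3.590 + 1.582 = 5.172 mg/L.

D ≈ 5.17 mg/L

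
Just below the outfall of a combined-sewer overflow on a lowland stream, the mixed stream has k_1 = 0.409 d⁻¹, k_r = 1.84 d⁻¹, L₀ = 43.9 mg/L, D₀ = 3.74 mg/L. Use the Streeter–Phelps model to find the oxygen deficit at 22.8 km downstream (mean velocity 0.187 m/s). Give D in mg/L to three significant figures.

D ≈ 6.39 mg/L

Travel time t = x/v = 22.8 km / (0.187 m/s) = 22800 m / 0.187 m/s = 121900 s = 1.411 d.
k_1 L₀/(k_r−k_1) = 0.409×43.9/(1.84−0.409) = 17.96/1.431 = 12.55 mg/L.
e^(−k_1 t) = e^(−0.409×1.411) = 0.5615; e^(−k_r t) = e^(−1.84×1.411) = 0.07453.
D = 12.55 × (0.5615 − 0.07453) + 3.74 × 0.07453 = 6.110 + 0.2787 = 6.389 mg/L.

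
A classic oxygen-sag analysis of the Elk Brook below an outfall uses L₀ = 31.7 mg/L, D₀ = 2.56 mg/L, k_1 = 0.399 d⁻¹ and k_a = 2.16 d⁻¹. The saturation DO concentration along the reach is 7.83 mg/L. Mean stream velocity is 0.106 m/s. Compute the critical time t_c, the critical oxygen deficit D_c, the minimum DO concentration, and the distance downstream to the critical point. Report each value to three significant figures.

t_c = [1/(k_a−k_1)] ln[(k_a/k_1)(1 − D₀(k_a−k_1)/(k_1 L₀))]
= [1/(2.16−0.399)] ln[(2.16/0.399)(1 − 2.56×1.761/(0.399×31.7))]
= (1/1.761) ln[5.414 × 0.6436] = 0.5679 × ln(3.484) = 0.5679 × 1.248 = 0.7088 d.
L(t_c) = L₀ e^(−k_1 t_c) = 31.7 × 0.7537 = 23.89 mg/L, and at the critical point k_a D_c = k_1 L, so D_c = (0.399/2.16) × 23.89 = 4.413 mg/L.
Minimum DO = C_s − D_c = 7.83 − 4.413 = 3.417 mg/L.
x_c = v t_c = 0.106 m/s × 0.7088 d × 86400 s/d = 6491 m ≈ 6.49 km.

t_c ≈ 0.709 d; D_c ≈ 4.41 mg/L; min DO ≈ 3.42 mg/L; x_c ≈ 6.49 km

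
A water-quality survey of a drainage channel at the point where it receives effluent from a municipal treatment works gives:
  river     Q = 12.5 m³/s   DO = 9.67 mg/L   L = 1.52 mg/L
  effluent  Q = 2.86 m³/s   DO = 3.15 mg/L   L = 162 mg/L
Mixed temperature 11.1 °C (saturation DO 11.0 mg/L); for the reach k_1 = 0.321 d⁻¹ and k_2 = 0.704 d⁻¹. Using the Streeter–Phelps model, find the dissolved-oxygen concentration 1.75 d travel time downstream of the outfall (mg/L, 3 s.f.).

DO ≈ 2.93 mg/L

Mixed DO = (12.5×9.67 + 2.86×3.15)/(12.5+2.86) = 129.9/15.36 = 8.456 mg/L.
Mixed L₀ = (12.5×1.52 + 2.86×162)/(15.36) = 482.3/15.36 = 31.40 mg/L.
Initial deficit D₀ = C_s − DO₀ = 11.0 − 8.456 = 2.544 mg/L.
D(1.75) = [0.321×31.40/(0.704−0.321)](e^(−0.321×1.75) − e^(−0.704×1.75)) + 2.544 e^(−0.704×1.75)
= 26.32 × (0.5702 − 0.2917) + 2.544 × 0.2917 = 8.072 mg/L.
DO = 11.0 − 8.072 = 2.928 mg/L.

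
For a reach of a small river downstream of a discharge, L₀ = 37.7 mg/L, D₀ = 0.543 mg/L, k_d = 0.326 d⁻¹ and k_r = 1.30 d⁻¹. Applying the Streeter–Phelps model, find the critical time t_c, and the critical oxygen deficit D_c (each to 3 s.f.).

With k_r/k_d = 3.988 and 1 − D₀(k_r−k_d)/(k_d L₀) = 0.9570,
t_c = ln(3.988 × 0.9570) / (1.30 − 0.326) = ln(3.816) / 0.9740 = 1.339/0.9740 = 1.375 d.
D_c = (k_d/k_r) L₀ e^(−k_d t_c) = (0.326/1.30) × 37.7 × e^(−0.326×1.375) = 0.2508 × 37.7 × 0.6387 = 6.039 mg/L.

t_c ≈ 1.37 d; D_c ≈ 6.04 mg/L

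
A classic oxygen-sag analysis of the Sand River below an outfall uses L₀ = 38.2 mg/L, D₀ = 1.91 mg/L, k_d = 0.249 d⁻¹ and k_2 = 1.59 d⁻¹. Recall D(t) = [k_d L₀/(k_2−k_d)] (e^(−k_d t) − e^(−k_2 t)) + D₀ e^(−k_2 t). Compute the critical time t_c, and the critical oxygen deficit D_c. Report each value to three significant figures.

At the critical point dD/dt = 0, so k_d L₀ e^(−k_d t) = k_2 D. Substituting D(t) from the Streeter–Phelps equation and solving for t gives
t_c = ln[(k_2/k_d)(1 − D₀(k_2−k_d)/(k_d L₀))] / (k_2−k_d).
Here k_2−k_d = 1.341 d⁻¹ and 1 − D₀(k_2−k_d)/(k_d L₀) = 1 − 1.91×1.341/(0.249×38.2) = 0.7307, so
t_c = ln(6.386 × 0.7307) / 1.341 = 1.540 / 1.341 = 1.149 d.
L(t_c) = L₀ e^(−k_d t_c) = 38.2 × 0.7513 = 28.70 mg/L, and at the critical point k_2 D_c = k_d L, so D_c = (0.249/1.59) × 28.70 = 4.494 mg/L.

t_c ≈ 1.15 d; D_c ≈ 4.49 mg/L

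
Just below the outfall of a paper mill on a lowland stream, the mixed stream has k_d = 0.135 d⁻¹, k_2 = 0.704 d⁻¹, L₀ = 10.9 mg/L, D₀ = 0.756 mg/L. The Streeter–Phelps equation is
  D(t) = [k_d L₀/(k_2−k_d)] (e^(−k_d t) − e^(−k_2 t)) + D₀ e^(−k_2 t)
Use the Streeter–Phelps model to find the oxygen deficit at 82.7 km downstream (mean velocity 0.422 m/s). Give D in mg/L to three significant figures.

Travel time t = x/v = 82.7 km / (0.422 m/s) = 82700 m / 0.422 m/s = 196000 s = 2.268 d.
k_d L₀/(k_2−k_d) = 0.135×10.9/(0.704−0.135) = 1.472/0.5690 = 2.586 mg/L.
e^(−k_d t) = e^(−0.135×2.268) = 0.7362; e^(−k_2 t) = e^(−0.704×2.268) = 0.2025.
D = 2.586 × (0.7362 − 0.2025) + 0.756 × 0.2025 = 1.380 + 0.1531 = 1.533 mg/L.

D ≈ 1.53 mg/L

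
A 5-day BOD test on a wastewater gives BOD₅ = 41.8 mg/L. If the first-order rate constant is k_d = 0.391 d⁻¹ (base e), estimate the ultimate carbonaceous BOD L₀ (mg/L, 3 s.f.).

L₀ ≈ 48.7 mg/L

BOD₅ = L₀(1 − e^(−5k_d)) ⇒ L₀ = BOD₅ / (1 − e^(−5×0.391))
= 41.8 / (1 − 0.1416) = 41.8 / 0.8584 = 48.69 mg/L.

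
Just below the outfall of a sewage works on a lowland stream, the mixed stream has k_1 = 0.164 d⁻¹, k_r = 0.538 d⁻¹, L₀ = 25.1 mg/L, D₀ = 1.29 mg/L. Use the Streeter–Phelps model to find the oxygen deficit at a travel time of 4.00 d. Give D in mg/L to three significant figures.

D ≈ 4.58 mg/L

k_1 L₀/(k_r−k_1) = 0.164×25.1/(0.538−0.164) = 4.116/0.3740 = 11.01 mg/L.
e^(−k_1 t) = e^(−0.164×4.000) = 0.5189; e^(−k_r t) = e^(−0.538×4.000) = 0.1163.
D = 11.01 × (0.5189 − 0.1163) + 1.29 × 0.1163 = 4.432 + 0.1500 = 4.582 mg/L.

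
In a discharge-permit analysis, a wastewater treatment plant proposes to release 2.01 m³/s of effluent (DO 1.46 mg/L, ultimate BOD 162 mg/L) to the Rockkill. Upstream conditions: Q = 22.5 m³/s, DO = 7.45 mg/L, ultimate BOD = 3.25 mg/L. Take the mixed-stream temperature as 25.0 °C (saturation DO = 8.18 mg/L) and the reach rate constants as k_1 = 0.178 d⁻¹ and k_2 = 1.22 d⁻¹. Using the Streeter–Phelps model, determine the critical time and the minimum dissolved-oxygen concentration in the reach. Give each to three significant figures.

Mixed DO = (22.5×7.45 + 2.01×1.46)/(22.5+2.01) = 170.6/24.51 = 6.959 mg/L.
Mixed L₀ = (22.5×3.25 + 2.01×162)/(24.51) = 398.7/24.51 = 16.27 mg/L.
Initial deficit D₀ = C_s − DO₀ = 8.18 − 6.959 = 1.221 mg/L.
t_c = (1/1.042) ln[(1.22/0.178)(1 − 1.221×1.042/(0.178×16.27))] = 0.9597 × ln(3.842) = 1.292 d.
D_c = (0.178/1.22) × 16.27 × e^(−0.178×1.292) = 0.1459 × 16.27 × 0.7946 = 1.886 mg/L.
Minimum DO = 8.18 − 1.886 = 6.294 mg/L.

t_c ≈ 1.29 d; minimum DO ≈ 6.29 mg/L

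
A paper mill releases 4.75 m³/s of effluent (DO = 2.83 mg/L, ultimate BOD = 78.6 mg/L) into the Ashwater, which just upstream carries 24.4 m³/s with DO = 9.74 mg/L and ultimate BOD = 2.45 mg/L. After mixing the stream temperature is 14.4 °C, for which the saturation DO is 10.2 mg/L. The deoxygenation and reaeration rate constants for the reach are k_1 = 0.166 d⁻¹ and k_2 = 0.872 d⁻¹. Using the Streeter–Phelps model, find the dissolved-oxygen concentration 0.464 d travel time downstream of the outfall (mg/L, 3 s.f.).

Mixed DO = (24.4×9.74 + 4.75×2.83)/(24.4+4.75) = 251.1/29.15 = 8.614 mg/L.
Mixed L₀ = (24.4×2.45 + 4.75×78.6)/(29.15) = 433.1/29.15 = 14.86 mg/L.
Initial deficit D₀ = C_s − DO₀ = 10.2 − 8.614 = 1.586 mg/L.
D(0.464) = [0.166×14.86/(0.872−0.166)](e^(−0.166×0.464) − e^(−0.872×0.464)) + 1.586 e^(−0.872×0.464)
= 3.494 × (0.9259 − 0.6672) + 1.586 × 0.6672 = 1.962 mg/L.
DO = 10.2 − 1.962 = 8.238 mg/L.

DO ≈ 8.24 mg/L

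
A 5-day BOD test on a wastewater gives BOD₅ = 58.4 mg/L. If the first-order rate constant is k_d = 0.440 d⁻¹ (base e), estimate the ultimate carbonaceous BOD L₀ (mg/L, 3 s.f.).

BOD₅ = L₀(1 − e^(−5k_d)) ⇒ L₀ = BOD₅ / (1 − e^(−5×0.440))
= 58.4 / (1 − 0.1108) = 58.4 / 0.8892 = 65.68 mg/L.

L₀ ≈ 65.7 mg/L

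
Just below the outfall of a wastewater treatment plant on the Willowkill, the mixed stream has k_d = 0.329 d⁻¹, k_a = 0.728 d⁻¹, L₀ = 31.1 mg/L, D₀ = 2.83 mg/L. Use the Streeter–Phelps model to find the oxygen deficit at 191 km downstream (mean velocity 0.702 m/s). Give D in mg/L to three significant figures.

D ≈ 6.80 mg/L

Travel time t = x/v = 191 km / (0.702 m/s) = 191000 m / 0.702 m/s = 272100 s = 3.149 d.
k_d L₀/(k_a−k_d) = 0.329×31.1/(0.728−0.329) = 10.23/0.3990 = 25.64 mg/L.
e^(−k_d t) = e^(−0.329×3.149) = 0.3549; e^(−k_a t) = e^(−0.728×3.149) = 0.1010.
D = 25.64 × (0.3549 − 0.1010) + 2.83 × 0.1010 = 6.510 + 0.2859 = 6.795 mg/L.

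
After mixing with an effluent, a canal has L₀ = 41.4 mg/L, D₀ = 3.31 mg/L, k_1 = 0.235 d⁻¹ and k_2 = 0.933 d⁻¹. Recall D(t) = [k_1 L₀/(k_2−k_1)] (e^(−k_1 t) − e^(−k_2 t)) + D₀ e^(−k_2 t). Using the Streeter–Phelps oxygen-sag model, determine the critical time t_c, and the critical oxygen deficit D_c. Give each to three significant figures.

t_c = [1/(k_2−k_1)] ln[(k_2/k_1)(1 − D₀(k_2−k_1)/(k_1 L₀))]
= [1/(0.933−0.235)] ln[(0.933/0.235)(1 − 3.31×0.6980/(0.235×41.4))]
= (1/0.6980) ln[3.970 × 0.7625] = 1.433 × ln(3.027) = 1.433 × 1.108 = 1.587 d.
L(t_c) = L₀ e^(−k_1 t_c) = 41.4 × 0.6887 = 28.51 mg/L, and at the critical point k_2 D_c = k_1 L, so D_c = (0.235/0.933) × 28.51 = 7.182 mg/L.

t_c ≈ 1.59 d; D_c ≈ 7.18 mg/L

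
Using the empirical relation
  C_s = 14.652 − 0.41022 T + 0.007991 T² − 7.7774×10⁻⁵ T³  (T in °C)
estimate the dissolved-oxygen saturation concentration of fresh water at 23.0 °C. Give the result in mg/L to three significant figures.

C_s ≈ 8.50 mg/L

C_s = 14.652 − 0.41022×23.0 + 0.007991×23.0² − 7.7774×10⁻⁵×23.0³ = 8.498 mg/L.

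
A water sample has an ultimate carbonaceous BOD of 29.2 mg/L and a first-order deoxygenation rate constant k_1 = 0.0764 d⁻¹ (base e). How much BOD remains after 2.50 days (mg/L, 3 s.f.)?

L ≈ 24.1 mg/L

L_t = L₀ e^(−k_1 t) = 29.2 × e^(−0.0764×2.50) = 29.2 × 0.8261 = 24.12 mg/L.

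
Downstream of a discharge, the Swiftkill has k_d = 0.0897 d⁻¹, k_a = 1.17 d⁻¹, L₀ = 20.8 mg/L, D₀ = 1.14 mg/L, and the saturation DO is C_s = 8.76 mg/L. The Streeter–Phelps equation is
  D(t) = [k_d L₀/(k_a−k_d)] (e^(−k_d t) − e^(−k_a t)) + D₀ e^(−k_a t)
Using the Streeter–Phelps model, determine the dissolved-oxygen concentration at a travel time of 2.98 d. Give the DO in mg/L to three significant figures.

DO ≈ 7.46 mg/L

k_d L₀/(k_a−k_d) = 0.0897×20.8/(1.17−0.0897) = 1.866/1.080 = 1.727 mg/L.
e^(−k_d t) = e^(−0.0897×2.980) = 0.7654; e^(−k_a t) = e^(−1.17×2.980) = 0.03060.
D = 1.727 × (0.7654 − 0.03060) + 1.14 × 0.03060 = 1.269 + 0.03489 = 1.304 mg/L.
DO = C_s − D = 8.76 − 1.304 = 7.456 mg/L.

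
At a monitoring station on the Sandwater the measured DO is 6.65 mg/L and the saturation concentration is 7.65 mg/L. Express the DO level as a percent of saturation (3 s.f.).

% saturation = C/C_s × 100 = 6.65/7.65 × 100 = 86.9 %.

86.9 % saturation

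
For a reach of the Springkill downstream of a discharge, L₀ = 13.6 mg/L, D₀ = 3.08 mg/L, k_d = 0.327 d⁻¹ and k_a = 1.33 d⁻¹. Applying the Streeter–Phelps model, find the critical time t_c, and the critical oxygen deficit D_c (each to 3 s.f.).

At the critical point dD/dt = 0, so k_d L₀ e^(−k_d t) = k_a D. Substituting D(t) from the Streeter–Phelps equation and solving for t gives
t_c = ln[(k_a/k_d)(1 − D₀(k_a−k_d)/(k_d L₀))] / (k_a−k_d).
Here k_a−k_d = 1.003 d⁻¹ and 1 − D₀(k_a−k_d)/(k_d L₀) = 1 − 3.08×1.003/(0.327×13.6) = 0.3054, so
t_c = ln(4.067 × 0.3054) / 1.003 = 0.2167 / 1.003 = 0.2160 d.
D_c = (k_d/k_a) L₀ e^(−k_d t_c) = (0.327/1.33) × 13.6 × e^(−0.327×0.2160) = 0.2459 × 13.6 × 0.9318 = 3.116 mg/L.

t_c ≈ 0.216 d; D_c ≈ 3.12 mg/L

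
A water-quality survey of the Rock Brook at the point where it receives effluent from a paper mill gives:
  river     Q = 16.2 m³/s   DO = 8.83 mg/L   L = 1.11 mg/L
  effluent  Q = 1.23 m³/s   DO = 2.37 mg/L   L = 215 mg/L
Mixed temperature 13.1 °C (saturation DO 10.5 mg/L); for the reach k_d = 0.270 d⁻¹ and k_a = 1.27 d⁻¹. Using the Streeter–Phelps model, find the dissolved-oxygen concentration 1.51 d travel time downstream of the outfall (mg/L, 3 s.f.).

DO ≈ 7.92 mg/L

Mixed DO = (16.2×8.83 + 1.23×2.37)/(16.2+1.23) = 146.0/17.43 = 8.374 mg/L.
Mixed L₀ = (16.2×1.11 + 1.23×215)/(17.43) = 282.4/17.43 = 16.20 mg/L.
Initial deficit D₀ = C_s − DO₀ = 10.5 − 8.374 = 2.126 mg/L.
D(1.51) = [0.270×16.20/(1.27−0.270)](e^(−0.270×1.51) − e^(−1.27×1.51)) + 2.126 e^(−1.27×1.51)
= 4.375 × (0.6652 − 0.1469) + 2.126 × 0.1469 = 2.580 mg/L.
DO = 10.5 − 2.580 = 7.920 mg/L.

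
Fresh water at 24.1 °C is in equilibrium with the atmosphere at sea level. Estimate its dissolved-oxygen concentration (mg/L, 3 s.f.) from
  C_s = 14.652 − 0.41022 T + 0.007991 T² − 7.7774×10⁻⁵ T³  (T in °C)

C_s ≈ 8.32 mg/L

C_s = 14.652 − 0.41022×24.1 + 0.007991×24.1² − 7.7774×10⁻⁵×24.1³ = 8.318 mg/L.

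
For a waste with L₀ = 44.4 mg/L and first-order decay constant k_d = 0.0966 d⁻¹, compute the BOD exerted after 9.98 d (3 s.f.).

y_t = L₀(1 − e^(−k_d t)) = 44.4 × (1 − e^(−0.0966×9.98))
= 44.4 × (1 − 0.3813) = 44.4 × 0.6187 = 27.47 mg/L.

y ≈ 27.5 mg/L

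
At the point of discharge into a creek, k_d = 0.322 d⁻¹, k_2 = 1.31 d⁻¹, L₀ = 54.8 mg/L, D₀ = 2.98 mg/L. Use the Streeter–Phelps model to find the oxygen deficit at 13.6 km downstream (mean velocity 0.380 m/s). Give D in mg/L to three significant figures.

Travel time t = x/v = 13.6 km / (0.380 m/s) = 13600 m / 0.380 m/s = 35790 s = 0.4142 d.
k_d L₀/(k_2−k_d) = 0.322×54.8/(1.31−0.322) = 17.65/0.9880 = 17.86 mg/L.
e^(−k_d t) = e^(−0.322×0.4142) = 0.8751; e^(−k_2 t) = e^(−1.31×0.4142) = 0.5812.
D = 17.86 × (0.8751 − 0.5812) + 2.98 × 0.5812 = 5.249 + 1.732 = 6.981 mg/L.

D ≈ 6.98 mg/L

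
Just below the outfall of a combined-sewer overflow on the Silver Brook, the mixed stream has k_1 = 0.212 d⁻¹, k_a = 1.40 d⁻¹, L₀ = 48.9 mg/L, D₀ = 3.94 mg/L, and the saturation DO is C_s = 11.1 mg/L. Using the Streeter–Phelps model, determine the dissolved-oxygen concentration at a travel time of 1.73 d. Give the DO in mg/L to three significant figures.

k_1 L₀/(k_a−k_1) = 0.212×48.9/(1.40−0.212) = 10.37/1.188 = 8.726 mg/L.
e^(−k_1 t) = e^(−0.212×1.730) = 0.6930; e^(−k_a t) = e^(−1.40×1.730) = 0.08874.
D = 8.726 × (0.6930 − 0.08874) + 3.94 × 0.08874 = 5.273 + 0.3497 = 5.622 mg/L.
DO = C_s − D = 11.1 − 5.622 = 5.478 mg/L.

DO ≈ 5.48 mg/L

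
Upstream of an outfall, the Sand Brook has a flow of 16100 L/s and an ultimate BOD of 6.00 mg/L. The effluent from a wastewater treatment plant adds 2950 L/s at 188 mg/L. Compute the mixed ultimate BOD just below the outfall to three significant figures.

Flow-weighted mixing: C = (Q_r C_r + Q_w C_w)/(Q_r + Q_w)
= (16100×6.00 + 2950×188)/(16100 + 2950) = 651200/19050 = 34.18 mg/L.

34.2 mg/L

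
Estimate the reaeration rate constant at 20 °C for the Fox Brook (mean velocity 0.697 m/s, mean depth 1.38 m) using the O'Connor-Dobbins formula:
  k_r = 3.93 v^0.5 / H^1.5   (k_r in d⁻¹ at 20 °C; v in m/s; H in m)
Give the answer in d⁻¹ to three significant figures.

k_r ≈ 2.02 d⁻¹

k_r = 3.93 × 0.697^0.5 / 1.38^1.5 = 3.93 × 0.8349 / 1.621 = 2.024 d⁻¹.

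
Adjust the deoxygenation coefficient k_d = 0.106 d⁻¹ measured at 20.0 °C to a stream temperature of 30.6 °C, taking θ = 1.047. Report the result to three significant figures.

k_d(T₂) = k_d(T₁) · θ^(T₂−T₁) = 0.106 × 1.047^(30.6−20.0)
= 0.106 × 1.047^10.6 = 0.106 × 1.627 = 0.1725 d⁻¹.

k_d ≈ 0.172 d⁻¹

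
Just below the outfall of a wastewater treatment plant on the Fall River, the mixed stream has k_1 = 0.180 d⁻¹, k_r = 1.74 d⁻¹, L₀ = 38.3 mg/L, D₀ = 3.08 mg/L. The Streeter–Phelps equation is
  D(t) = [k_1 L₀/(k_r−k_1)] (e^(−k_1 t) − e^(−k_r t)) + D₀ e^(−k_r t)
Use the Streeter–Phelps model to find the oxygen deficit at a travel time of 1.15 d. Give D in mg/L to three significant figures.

D ≈ 3.41 mg/L

k_1 L₀/(k_r−k_1) = 0.180×38.3/(1.74−0.180) = 6.894/1.560 = 4.419 mg/L.
e^(−k_1 t) = e^(−0.180×1.150) = 0.8130; e^(−k_r t) = e^(−1.74×1.150) = 0.1352.
D = 4.419 × (0.8130 − 0.1352) + 3.08 × 0.1352 = 2.995 + 0.4164 = 3.412 mg/L.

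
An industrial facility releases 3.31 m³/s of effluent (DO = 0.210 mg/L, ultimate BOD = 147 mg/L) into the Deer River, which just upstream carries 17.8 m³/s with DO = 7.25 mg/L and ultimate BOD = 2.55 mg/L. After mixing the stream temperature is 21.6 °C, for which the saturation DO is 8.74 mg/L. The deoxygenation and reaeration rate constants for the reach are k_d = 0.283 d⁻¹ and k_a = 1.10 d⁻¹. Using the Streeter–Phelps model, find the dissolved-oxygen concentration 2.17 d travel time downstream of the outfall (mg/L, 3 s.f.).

Mixed DO = (17.8×7.25 + 3.31×0.210)/(17.8+3.31) = 129.7/21.11 = 6.146 mg/L.
Mixed L₀ = (17.8×2.55 + 3.31×147)/(21.11) = 532.0/21.11 = 25.20 mg/L.
Initial deficit D₀ = C_s − DO₀ = 8.74 − 6.146 = 2.594 mg/L.
D(2.17) = [0.283×25.20/(1.10−0.283)](e^(−0.283×2.17) − e^(−1.10×2.17)) + 2.594 e^(−1.10×2.17)
= 8.729 × (0.5411 − 0.09190) + 2.594 × 0.09190 = 4.160 mg/L.
DO = 8.74 − 4.160 = 4.580 mg/L.

DO ≈ 4.58 mg/L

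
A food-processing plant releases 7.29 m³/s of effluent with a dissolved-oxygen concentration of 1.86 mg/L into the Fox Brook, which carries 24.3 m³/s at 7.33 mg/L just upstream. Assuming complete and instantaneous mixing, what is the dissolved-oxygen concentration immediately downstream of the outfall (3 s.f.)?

6.07 mg/L

Flow-weighted mixing: C = (Q_r C_r + Q_w C_w)/(Q_r + Q_w)
= (24.3×7.33 + 7.29×1.86)/(24.3 + 7.29) = 191.7/31.59 = 6.068 mg/L.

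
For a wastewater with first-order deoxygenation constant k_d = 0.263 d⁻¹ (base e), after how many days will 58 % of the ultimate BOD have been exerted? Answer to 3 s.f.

t ≈ 3.30 d

y/L₀ = 1 − e^(−k_d t) = 0.58 ⇒ e^(−k_d t) = 0.420
t = −ln(0.420) / 0.263 = 0.8675 / 0.263 = 3.298 d.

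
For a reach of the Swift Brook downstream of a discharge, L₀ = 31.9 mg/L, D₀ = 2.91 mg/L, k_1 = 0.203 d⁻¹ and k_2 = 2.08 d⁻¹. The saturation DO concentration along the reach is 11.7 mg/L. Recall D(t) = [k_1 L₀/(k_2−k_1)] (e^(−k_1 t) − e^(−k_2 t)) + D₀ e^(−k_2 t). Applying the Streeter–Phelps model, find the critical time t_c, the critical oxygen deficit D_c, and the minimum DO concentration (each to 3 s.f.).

t_c ≈ 0.252 d; D_c ≈ 2.96 mg/L; min DO ≈ 8.74 mg/L

With k_2/k_1 = 10.25 and 1 − D₀(k_2−k_1)/(k_1 L₀) = 0.1565,
t_c = ln(10.25 × 0.1565) / (2.08 − 0.203) = ln(1.604) / 1.877 = 0.4724/1.877 = 0.2517 d.
L(t_c) = L₀ e^(−k_1 t_c) = 31.9 × 0.9502 = 30.31 mg/L, and at the critical point k_2 D_c = k_1 L, so D_c = (0.203/2.08) × 30.31 = 2.958 mg/L.
Minimum DO = C_s − D_c = 11.7 − 2.958 = 8.742 mg/L.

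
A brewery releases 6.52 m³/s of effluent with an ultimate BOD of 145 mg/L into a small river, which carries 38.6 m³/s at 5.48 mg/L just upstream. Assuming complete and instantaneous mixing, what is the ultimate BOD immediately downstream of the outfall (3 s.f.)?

25.6 mg/L

Flow-weighted mixing: C = (Q_r C_r + Q_w C_w)/(Q_r + Q_w)
= (38.6×5.48 + 6.52×145)/(38.6 + 6.52) = 1157/45.12 = 25.64 mg/L.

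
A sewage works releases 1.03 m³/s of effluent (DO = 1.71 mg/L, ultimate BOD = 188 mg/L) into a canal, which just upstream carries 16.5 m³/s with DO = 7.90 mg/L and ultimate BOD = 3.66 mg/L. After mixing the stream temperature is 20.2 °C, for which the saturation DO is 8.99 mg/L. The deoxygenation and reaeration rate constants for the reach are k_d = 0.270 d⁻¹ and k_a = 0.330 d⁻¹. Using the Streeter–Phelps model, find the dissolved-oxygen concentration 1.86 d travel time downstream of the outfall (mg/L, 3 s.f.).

Mixed DO = (16.5×7.90 + 1.03×1.71)/(16.5+1.03) = 132.1/17.53 = 7.536 mg/L.
Mixed L₀ = (16.5×3.66 + 1.03×188)/(17.53) = 254.0/17.53 = 14.49 mg/L.
Initial deficit D₀ = C_s − DO₀ = 8.99 − 7.536 = 1.454 mg/L.
D(1.86) = [0.270×14.49/(0.330−0.270)](e^(−0.270×1.86) − e^(−0.330×1.86)) + 1.454 e^(−0.330×1.86)
= 65.21 × (0.6052 − 0.5413) + 1.454 × 0.5413 = 4.954 mg/L.
DO = 8.99 − 4.954 = 4.036 mg/L.

DO ≈ 4.04 mg/L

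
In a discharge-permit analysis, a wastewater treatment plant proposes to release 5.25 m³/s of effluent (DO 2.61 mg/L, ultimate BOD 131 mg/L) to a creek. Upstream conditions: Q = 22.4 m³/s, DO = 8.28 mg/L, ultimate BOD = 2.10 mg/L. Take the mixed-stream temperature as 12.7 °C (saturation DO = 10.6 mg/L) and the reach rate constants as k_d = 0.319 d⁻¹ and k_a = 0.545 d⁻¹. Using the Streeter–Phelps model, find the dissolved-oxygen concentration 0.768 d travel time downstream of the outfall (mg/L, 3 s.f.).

Mixed DO = (22.4×8.28 + 5.25×2.61)/(22.4+5.25) = 199.2/27.65 = 7.203 mg/L.
Mixed L₀ = (22.4×2.10 + 5.25×131)/(27.65) = 734.8/27.65 = 26.57 mg/L.
Initial deficit D₀ = C_s − DO₀ = 10.6 − 7.203 = 3.397 mg/L.
D(0.768) = [0.319×26.57/(0.545−0.319)](e^(−0.319×0.768) − e^(−0.545×0.768)) + 3.397 e^(−0.545×0.768)
= 37.51 × (0.7827 − 0.6580) + 3.397 × 0.6580 = 6.913 mg/L.
DO = 10.6 − 6.913 = 3.687 mg/L.

DO ≈ 3.69 mg/L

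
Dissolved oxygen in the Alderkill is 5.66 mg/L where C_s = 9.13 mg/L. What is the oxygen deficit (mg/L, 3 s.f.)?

D ≈ 3.47 mg/L

D = C_s − C = 9.13 − 5.66 = 3.47 mg/L.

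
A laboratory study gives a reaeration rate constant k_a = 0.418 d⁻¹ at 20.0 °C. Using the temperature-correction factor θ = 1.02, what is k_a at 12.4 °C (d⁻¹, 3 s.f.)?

k_a ≈ 0.360 d⁻¹

k_a(T₂) = k_a(T₁) · θ^(T₂−T₁) = 0.418 × 1.02^(12.4−20.0)
= 0.418 × 1.02^-7.60 = 0.418 × 0.8603 = 0.3596 d⁻¹.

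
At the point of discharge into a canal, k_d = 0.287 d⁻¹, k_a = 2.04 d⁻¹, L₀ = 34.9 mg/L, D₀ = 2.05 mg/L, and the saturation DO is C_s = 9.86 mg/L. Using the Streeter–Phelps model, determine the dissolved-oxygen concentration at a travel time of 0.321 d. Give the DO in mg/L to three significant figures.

DO ≈ 6.55 mg/L

k_d L₀/(k_a−k_d) = 0.287×34.9/(2.04−0.287) = 10.02/1.753 = 5.714 mg/L.
e^(−k_d t) = e^(−0.287×0.3210) = 0.9120; e^(−k_a t) = e^(−2.04×0.3210) = 0.5195.
D = 5.714 × (0.9120 − 0.5195) + 2.05 × 0.5195 = 2.242 + 1.065 = 3.307 mg/L.
DO = C_s − D = 9.86 − 3.307 = 6.553 mg/L.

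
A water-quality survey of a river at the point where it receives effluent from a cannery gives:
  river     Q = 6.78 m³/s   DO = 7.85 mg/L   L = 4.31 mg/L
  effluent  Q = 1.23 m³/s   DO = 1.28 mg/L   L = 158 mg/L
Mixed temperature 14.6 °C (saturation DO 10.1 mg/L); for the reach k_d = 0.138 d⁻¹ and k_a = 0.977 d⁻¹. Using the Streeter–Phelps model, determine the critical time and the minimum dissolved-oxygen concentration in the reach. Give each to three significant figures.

t_c ≈ 0.858 d; minimum DO ≈ 6.60 mg/L

Mixed DO = (6.78×7.85 + 1.23×1.28)/(6.78+1.23) = 54.80/8.010 = 6.841 mg/L.
Mixed L₀ = (6.78×4.31 + 1.23×158)/(8.010) = 223.6/8.010 = 27.91 mg/L.
Initial deficit D₀ = C_s − DO₀ = 10.1 − 6.841 = 3.259 mg/L.
t_c = (1/0.8390) ln[(0.977/0.138)(1 − 3.259×0.8390/(0.138×27.91))] = 1.192 × ln(2.054) = 0.8579 d.
D_c = (0.138/0.977) × 27.91 × e^(−0.138×0.8579) = 0.1412 × 27.91 × 0.8884 = 3.502 mg/L.
Minimum DO = 10.1 − 3.502 = 6.598 mg/L.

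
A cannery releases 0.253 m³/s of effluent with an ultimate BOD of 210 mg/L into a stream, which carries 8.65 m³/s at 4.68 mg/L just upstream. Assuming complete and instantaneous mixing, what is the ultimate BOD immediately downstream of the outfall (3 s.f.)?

10.5 mg/L

Flow-weighted mixing: C = (Q_r C_r + Q_w C_w)/(Q_r + Q_w)
= (8.65×4.68 + 0.253×210)/(8.65 + 0.253) = 93.61/8.903 = 10.51 mg/L.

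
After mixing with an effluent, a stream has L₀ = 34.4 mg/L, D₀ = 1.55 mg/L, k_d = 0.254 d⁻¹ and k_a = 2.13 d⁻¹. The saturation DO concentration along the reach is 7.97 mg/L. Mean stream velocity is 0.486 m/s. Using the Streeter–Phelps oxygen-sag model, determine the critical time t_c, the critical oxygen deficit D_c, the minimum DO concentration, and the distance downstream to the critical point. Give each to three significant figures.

With k_a/k_d = 8.386 and 1 − D₀(k_a−k_d)/(k_d L₀) = 0.6672,
t_c = ln(8.386 × 0.6672) / (2.13 − 0.254) = ln(5.595) / 1.876 = 1.722/1.876 = 0.9179 d.
D_c = (k_d/k_a) L₀ e^(−k_d t_c) = (0.254/2.13) × 34.4 × e^(−0.254×0.9179) = 0.1192 × 34.4 × 0.7920 = 3.249 mg/L.
Minimum DO = C_s − D_c = 7.97 − 3.249 = 4.721 mg/L.
x_c = v t_c = 0.486 m/s × 0.9179 d × 86400 s/d = 38540 m ≈ 38.5 km.

t_c ≈ 0.918 d; D_c ≈ 3.25 mg/L; min DO ≈ 4.72 mg/L; x_c ≈ 38.5 km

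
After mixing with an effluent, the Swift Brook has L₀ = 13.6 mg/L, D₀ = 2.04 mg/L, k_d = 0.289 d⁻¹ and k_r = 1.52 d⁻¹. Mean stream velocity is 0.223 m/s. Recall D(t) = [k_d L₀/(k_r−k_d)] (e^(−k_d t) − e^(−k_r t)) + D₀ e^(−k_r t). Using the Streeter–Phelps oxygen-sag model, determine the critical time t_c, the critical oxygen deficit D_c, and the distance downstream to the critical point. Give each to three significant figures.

t_c ≈ 0.521 d; D_c ≈ 2.22 mg/L; x_c ≈ 10.0 km

t_c = [1/(k_r−k_d)] ln[(k_r/k_d)(1 − D₀(k_r−k_d)/(k_d L₀))]
= [1/(1.52−0.289)] ln[(1.52/0.289)(1 − 2.04×1.231/(0.289×13.6))]
= (1/1.231) ln[5.260 × 0.3611] = 0.8123 × ln(1.899) = 0.8123 × 0.6414 = 0.5210 d.
D_c = (k_d/k_r) L₀ e^(−k_d t_c) = (0.289/1.52) × 13.6 × e^(−0.289×0.5210) = 0.1901 × 13.6 × 0.8602 = 2.224 mg/L.
x_c = v t_c = 0.223 m/s × 0.5210 d × 86400 s/d = 10040 m ≈ 10.0 km.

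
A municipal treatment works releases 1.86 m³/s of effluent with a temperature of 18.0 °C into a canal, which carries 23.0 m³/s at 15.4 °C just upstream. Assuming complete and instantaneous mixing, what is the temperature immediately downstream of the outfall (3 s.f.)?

Flow-weighted mixing: C = (Q_r C_r + Q_w C_w)/(Q_r + Q_w)
= (23.0×15.4 + 1.86×18.0)/(23.0 + 1.86) = 387.7/24.86 = 15.59 °C.

15.6 °C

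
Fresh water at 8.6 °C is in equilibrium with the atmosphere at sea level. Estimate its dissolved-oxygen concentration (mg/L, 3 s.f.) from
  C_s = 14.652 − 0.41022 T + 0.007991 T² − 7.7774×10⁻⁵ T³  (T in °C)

C_s ≈ 11.7 mg/L

C_s = 14.652 − 0.41022×8.6 + 0.007991×8.6² − 7.7774×10⁻⁵×8.6³ = 11.67 mg/L.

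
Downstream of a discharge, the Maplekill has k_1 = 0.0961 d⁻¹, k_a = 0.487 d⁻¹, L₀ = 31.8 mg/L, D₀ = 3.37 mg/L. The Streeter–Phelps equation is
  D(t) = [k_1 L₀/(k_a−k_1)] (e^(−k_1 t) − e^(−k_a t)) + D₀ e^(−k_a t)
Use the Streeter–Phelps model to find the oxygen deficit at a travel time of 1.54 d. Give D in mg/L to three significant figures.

k_1 L₀/(k_a−k_1) = 0.0961×31.8/(0.487−0.0961) = 3.056/0.3909 = 7.818 mg/L.
e^(−k_1 t) = e^(−0.0961×1.540) = 0.8624; e^(−k_a t) = e^(−0.487×1.540) = 0.4724.
D = 7.818 × (0.8624 − 0.4724) + 3.37 × 0.4724 = 3.049 + 1.592 = 4.641 mg/L.

D ≈ 4.64 mg/L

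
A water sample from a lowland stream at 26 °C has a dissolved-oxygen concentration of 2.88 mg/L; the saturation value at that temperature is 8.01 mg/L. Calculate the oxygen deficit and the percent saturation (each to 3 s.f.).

D ≈ 5.13 mg/L; 36.0 % saturation

D = C_s − C = 8.01 − 2.88 = 5.13 mg/L.
% saturation = 2.88/8.01 × 100 = 36.0 %.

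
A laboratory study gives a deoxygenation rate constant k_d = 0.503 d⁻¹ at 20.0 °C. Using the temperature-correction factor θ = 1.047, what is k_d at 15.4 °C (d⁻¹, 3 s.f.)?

k_d(T₂) = k_d(T₁) · θ^(T₂−T₁) = 0.503 × 1.047^(15.4−20.0)
= 0.503 × 1.047^-4.60 = 0.503 × 0.8096 = 0.4072 d⁻¹.

k_d ≈ 0.407 d⁻¹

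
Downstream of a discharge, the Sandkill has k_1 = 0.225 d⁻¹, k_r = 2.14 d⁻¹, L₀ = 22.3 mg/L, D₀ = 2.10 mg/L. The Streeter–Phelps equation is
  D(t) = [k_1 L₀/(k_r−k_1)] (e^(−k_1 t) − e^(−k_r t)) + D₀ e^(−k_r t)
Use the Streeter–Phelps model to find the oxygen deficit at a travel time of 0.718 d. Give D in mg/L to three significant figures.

D ≈ 2.12 mg/L

k_1 L₀/(k_r−k_1) = 0.225×22.3/(2.14−0.225) = 5.018/1.915 = 2.620 mg/L.
e^(−k_1 t) = e^(−0.225×0.7180) = 0.8508; e^(−k_r t) = e^(−2.14×0.7180) = 0.2151.
D = 2.620 × (0.8508 − 0.2151) + 2.10 × 0.2151 = 1.666 + 0.4518 = 2.117 mg/L.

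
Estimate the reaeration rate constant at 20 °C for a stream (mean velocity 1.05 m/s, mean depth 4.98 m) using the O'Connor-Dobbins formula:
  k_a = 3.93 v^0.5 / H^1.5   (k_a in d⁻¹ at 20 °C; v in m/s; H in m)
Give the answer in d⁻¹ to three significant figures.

k_a ≈ 0.362 d⁻¹

k_a = 3.93 × 1.05^0.5 / 4.98^1.5 = 3.93 × 1.025 / 11.11 = 0.3624 d⁻¹.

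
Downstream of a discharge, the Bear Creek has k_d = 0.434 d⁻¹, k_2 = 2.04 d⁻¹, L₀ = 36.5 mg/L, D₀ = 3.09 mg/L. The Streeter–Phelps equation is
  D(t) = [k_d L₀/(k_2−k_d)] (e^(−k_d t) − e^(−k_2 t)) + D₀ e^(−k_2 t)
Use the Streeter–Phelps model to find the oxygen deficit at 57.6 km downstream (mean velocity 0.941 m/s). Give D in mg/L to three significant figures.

Travel time t = x/v = 57.6 km / (0.941 m/s) = 57600 m / 0.941 m/s = 61210 s = 0.7085 d.
k_d L₀/(k_2−k_d) = 0.434×36.5/(2.04−0.434) = 15.84/1.606 = 9.864 mg/L.
e^(−k_d t) = e^(−0.434×0.7085) = 0.7353; e^(−k_2 t) = e^(−2.04×0.7085) = 0.2357.
D = 9.864 × (0.7353 − 0.2357) + 3.09 × 0.2357 = 4.928 + 0.7283 = 5.656 mg/L.

D ≈ 5.66 mg/L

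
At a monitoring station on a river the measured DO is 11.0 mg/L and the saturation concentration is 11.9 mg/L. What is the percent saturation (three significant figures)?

% saturation = C/C_s × 100 = 11.0/11.9 × 100 = 92.4 %.

92.4 % saturation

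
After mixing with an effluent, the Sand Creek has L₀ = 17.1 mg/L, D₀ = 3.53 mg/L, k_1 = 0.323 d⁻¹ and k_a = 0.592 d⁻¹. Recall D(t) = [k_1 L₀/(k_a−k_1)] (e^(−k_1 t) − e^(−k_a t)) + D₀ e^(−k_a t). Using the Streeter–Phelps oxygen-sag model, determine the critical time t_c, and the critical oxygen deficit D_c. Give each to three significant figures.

t_c ≈ 1.55 d; D_c ≈ 5.65 mg/L

t_c = [1/(k_a−k_1)] ln[(k_a/k_1)(1 − D₀(k_a−k_1)/(k_1 L₀))]
= [1/(0.592−0.323)] ln[(0.592/0.323)(1 − 3.53×0.2690/(0.323×17.1))]
= (1/0.2690) ln[1.833 × 0.8281] = 3.717 × ln(1.518) = 3.717 × 0.4172 = 1.551 d.
D_c = (k_1/k_a) L₀ e^(−k_1 t_c) = (0.323/0.592) × 17.1 × e^(−0.323×1.551) = 0.5456 × 17.1 × 0.6059 = 5.653 mg/L.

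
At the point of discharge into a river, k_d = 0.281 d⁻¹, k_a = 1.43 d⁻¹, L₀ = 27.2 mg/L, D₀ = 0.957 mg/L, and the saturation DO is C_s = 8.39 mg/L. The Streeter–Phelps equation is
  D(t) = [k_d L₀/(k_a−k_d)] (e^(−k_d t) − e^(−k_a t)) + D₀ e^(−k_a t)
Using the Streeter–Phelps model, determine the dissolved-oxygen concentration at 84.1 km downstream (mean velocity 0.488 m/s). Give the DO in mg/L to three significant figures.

DO ≈ 4.92 mg/L

Travel time t = x/v = 84.1 km / (0.488 m/s) = 84100 m / 0.488 m/s = 172300 s = 1.995 d.
k_d L₀/(k_a−k_d) = 0.281×27.2/(1.43−0.281) = 7.643/1.149 = 6.652 mg/L.
e^(−k_d t) = e^(−0.281×1.995) = 0.5709; e^(−k_a t) = e^(−1.43×1.995) = 0.05771.
D = 6.652 × (0.5709 − 0.05771) + 0.957 × 0.05771 = 3.414 + 0.05523 = 3.469 mg/L.
DO = C_s − D = 8.39 − 3.469 = 4.921 mg/L.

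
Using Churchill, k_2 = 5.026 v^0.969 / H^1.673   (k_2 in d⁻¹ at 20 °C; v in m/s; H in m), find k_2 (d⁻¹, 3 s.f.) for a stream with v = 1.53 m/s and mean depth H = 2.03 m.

k_2 ≈ 2.32 d⁻¹

k_2 = 5.026 × 1.53^0.969 / 2.03^1.673 = 5.026 × 1.510 / 3.269 = 2.321 d⁻¹.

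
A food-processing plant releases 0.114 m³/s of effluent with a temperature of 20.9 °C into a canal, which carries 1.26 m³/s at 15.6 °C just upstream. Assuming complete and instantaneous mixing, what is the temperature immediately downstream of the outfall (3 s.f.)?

Flow-weighted mixing: C = (Q_r C_r + Q_w C_w)/(Q_r + Q_w)
= (1.26×15.6 + 0.114×20.9)/(1.26 + 0.114) = 22.04/1.374 = 16.04 °C.

16.0 °C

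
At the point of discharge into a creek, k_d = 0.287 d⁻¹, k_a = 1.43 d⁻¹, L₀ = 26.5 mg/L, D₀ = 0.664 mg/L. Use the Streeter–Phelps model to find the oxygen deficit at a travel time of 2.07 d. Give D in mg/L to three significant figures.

D ≈ 3.36 mg/L

k_d L₀/(k_a−k_d) = 0.287×26.5/(1.43−0.287) = 7.605/1.143 = 6.654 mg/L.
e^(−k_d t) = e^(−0.287×2.070) = 0.5521; e^(−k_a t) = e^(−1.43×2.070) = 0.05181.
D = 6.654 × (0.5521 − 0.05181) + 0.664 × 0.05181 = 3.329 + 0.03440 = 3.363 mg/L.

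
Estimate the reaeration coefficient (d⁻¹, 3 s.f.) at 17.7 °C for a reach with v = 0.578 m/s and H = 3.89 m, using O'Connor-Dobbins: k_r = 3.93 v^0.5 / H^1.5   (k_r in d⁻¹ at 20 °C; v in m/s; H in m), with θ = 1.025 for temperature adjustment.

k_r ≈ 0.368 d⁻¹

k_r(20) = 3.93 × 0.578^0.5 / 3.89^1.5 = 3.93 × 0.7603 / 7.672 = 0.3894 d⁻¹.
k_r(17.7) = 0.3894 × 1.025^(17.7−20) = 0.3894 × 0.9448 = 0.3679 d⁻¹.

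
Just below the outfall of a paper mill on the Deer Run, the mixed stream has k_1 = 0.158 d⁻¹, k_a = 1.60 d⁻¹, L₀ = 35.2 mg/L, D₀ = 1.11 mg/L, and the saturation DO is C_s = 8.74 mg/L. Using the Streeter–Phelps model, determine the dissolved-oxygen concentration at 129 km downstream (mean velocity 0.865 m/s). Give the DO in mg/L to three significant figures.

Travel time t = x/v = 129 km / (0.865 m/s) = 129000 m / 0.865 m/s = 149100 s = 1.726 d.
k_1 L₀/(k_a−k_1) = 0.158×35.2/(1.60−0.158) = 5.562/1.442 = 3.857 mg/L.
e^(−k_1 t) = e^(−0.158×1.726) = 0.7613; e^(−k_a t) = e^(−1.60×1.726) = 0.06318.
D = 3.857 × (0.7613 − 0.06318) + 1.11 × 0.06318 = 2.693 + 0.07013 = 2.763 mg/L.
DO = C_s − D = 8.74 − 2.763 = 5.977 mg/L.

DO ≈ 5.98 mg/L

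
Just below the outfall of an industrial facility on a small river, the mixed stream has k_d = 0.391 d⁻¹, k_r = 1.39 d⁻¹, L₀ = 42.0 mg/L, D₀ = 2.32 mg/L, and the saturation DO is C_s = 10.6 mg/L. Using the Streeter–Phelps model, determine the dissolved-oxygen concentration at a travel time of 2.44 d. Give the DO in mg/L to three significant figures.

DO ≈ 4.74 mg/L

k_d L₀/(k_r−k_d) = 0.391×42.0/(1.39−0.391) = 16.42/0.9990 = 16.44 mg/L.
e^(−k_d t) = e^(−0.391×2.440) = 0.3852; e^(−k_r t) = e^(−1.39×2.440) = 0.03365.
D = 16.44 × (0.3852 − 0.03365) + 2.32 × 0.03365 = 5.779 + 0.07808 = 5.857 mg/L.
DO = C_s − D = 10.6 − 5.857 = 4.743 mg/L.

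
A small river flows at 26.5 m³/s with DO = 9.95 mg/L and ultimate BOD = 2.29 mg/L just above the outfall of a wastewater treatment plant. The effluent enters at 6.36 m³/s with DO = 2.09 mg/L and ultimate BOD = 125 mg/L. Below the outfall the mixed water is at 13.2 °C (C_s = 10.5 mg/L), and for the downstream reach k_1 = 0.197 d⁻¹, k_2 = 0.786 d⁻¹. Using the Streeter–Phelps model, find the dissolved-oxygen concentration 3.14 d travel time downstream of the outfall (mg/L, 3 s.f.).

Mixed DO = (26.5×9.95 + 6.36×2.09)/(26.5+6.36) = 277.0/32.86 = 8.429 mg/L.
Mixed L₀ = (26.5×2.29 + 6.36×125)/(32.86) = 855.7/32.86 = 26.04 mg/L.
Initial deficit D₀ = C_s − DO₀ = 10.5 − 8.429 = 2.071 mg/L.
D(3.14) = [0.197×26.04/(0.786−0.197)](e^(−0.197×3.14) − e^(−0.786×3.14)) + 2.071 e^(−0.786×3.14)
= 8.710 × (0.5387 − 0.08475) + 2.071 × 0.08475 = 4.129 mg/L.
DO = 10.5 − 4.129 = 6.371 mg/L.

DO ≈ 6.37 mg/L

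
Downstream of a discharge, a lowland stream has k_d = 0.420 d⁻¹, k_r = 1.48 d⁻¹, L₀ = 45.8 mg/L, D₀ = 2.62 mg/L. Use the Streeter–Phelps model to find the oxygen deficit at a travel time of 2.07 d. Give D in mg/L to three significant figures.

k_d L₀/(k_r−k_d) = 0.420×45.8/(1.48−0.420) = 19.24/1.060 = 18.15 mg/L.
e^(−k_d t) = e^(−0.420×2.070) = 0.4192; e^(−k_r t) = e^(−1.48×2.070) = 0.04672.
D = 18.15 × (0.4192 − 0.04672) + 2.62 × 0.04672 = 6.760 + 0.1224 = 6.882 mg/L.

D ≈ 6.88 mg/L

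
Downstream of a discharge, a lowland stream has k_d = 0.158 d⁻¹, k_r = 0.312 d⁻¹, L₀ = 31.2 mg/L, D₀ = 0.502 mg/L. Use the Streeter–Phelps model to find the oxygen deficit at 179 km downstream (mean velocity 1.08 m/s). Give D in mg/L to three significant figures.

D ≈ 6.32 mg/L

Travel time t = x/v = 179 km / (1.08 m/s) = 179000 m / 1.08 m/s = 165700 s = 1.918 d.
k_d L₀/(k_r−k_d) = 0.158×31.2/(0.312−0.158) = 4.930/0.1540 = 32.01 mg/L.
e^(−k_d t) = e^(−0.158×1.918) = 0.7385; e^(−k_r t) = e^(−0.312×1.918) = 0.5496.
D = 32.01 × (0.7385 − 0.5496) + 0.502 × 0.5496 = 6.047 + 0.2759 = 6.323 mg/L.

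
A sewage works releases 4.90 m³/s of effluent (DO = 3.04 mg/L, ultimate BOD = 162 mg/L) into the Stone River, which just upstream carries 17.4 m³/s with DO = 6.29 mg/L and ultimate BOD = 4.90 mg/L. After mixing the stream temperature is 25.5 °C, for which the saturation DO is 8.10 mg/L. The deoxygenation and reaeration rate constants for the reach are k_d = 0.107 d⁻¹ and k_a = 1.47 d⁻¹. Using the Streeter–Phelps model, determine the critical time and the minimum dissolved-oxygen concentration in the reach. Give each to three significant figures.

Mixed DO = (17.4×6.29 + 4.90×3.04)/(17.4+4.90) = 124.3/22.30 = 5.576 mg/L.
Mixed L₀ = (17.4×4.90 + 4.90×162)/(22.30) = 879.1/22.30 = 39.42 mg/L.
Initial deficit D₀ = C_s − DO₀ = 8.10 − 5.576 = 2.524 mg/L.
t_c = (1/1.363) ln[(1.47/0.107)(1 − 2.524×1.363/(0.107×39.42))] = 0.7337 × ln(2.533) = 0.6817 d.
D_c = (0.107/1.47) × 39.42 × e^(−0.107×0.6817) = 0.07279 × 39.42 × 0.9297 = 2.667 mg/L.
Minimum DO = 8.10 − 2.667 = 5.433 mg/L.

t_c ≈ 0.682 d; minimum DO ≈ 5.43 mg/L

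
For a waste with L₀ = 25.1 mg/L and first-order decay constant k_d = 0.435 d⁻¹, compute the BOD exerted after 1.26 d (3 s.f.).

y ≈ 10.6 mg/L

y_t = L₀(1 − e^(−k_d t)) = 25.1 × (1 − e^(−0.435×1.26))
= 25.1 × (1 − 0.5780) = 25.1 × 0.4220 = 10.59 mg/L.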